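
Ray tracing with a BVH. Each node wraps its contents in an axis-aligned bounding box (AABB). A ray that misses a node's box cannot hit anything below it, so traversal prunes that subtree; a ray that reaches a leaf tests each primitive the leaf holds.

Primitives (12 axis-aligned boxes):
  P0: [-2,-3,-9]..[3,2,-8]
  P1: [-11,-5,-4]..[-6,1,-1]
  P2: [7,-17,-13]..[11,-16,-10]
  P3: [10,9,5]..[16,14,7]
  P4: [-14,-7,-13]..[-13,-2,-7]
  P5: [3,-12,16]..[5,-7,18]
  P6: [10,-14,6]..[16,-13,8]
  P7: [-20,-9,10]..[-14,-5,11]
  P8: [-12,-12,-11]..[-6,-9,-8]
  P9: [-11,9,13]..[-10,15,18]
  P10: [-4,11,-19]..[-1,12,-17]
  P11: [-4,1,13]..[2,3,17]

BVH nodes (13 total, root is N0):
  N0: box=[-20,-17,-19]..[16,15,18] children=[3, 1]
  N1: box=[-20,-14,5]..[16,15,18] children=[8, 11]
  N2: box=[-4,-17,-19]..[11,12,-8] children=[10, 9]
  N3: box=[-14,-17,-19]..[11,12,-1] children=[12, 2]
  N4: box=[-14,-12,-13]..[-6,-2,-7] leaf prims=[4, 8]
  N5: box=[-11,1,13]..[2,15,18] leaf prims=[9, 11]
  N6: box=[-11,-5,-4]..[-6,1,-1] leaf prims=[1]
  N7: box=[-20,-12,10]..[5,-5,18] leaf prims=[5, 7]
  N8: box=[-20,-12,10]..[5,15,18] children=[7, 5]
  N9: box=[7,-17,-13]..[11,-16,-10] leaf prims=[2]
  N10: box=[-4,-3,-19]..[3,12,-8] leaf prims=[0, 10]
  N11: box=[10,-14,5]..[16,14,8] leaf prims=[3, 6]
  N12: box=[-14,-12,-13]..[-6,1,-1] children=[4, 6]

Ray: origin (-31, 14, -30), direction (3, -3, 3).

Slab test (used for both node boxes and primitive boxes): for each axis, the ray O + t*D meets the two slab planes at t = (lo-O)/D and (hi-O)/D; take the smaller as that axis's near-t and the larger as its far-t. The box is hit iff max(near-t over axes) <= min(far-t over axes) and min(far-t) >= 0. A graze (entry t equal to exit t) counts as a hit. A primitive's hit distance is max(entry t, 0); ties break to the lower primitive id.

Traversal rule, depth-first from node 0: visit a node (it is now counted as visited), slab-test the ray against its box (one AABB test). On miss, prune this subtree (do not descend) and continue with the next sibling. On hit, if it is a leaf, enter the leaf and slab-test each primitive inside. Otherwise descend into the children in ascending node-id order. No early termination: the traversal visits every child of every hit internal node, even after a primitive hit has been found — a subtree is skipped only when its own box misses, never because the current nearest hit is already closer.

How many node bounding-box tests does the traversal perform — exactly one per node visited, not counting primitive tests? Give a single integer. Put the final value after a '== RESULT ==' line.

Walk:
N0 x:[11/3,47/3] y:[-1/3,31/3] z:[11/3,16] -> hit [11/3,31/3], descend [1, 3]
  N1 x:[11/3,47/3] y:[-1/3,28/3] z:[35/3,16] -> miss, prune
  N3 x:[17/3,14] y:[2/3,31/3] z:[11/3,29/3] -> hit [17/3,29/3], descend [2, 12]
    N2 x:[9,14] y:[2/3,31/3] z:[11/3,22/3] -> miss, prune
    N12 x:[17/3,25/3] y:[13/3,26/3] z:[17/3,29/3] -> hit [17/3,25/3], descend [4, 6]
      N4 x:[17/3,25/3] y:[16/3,26/3] z:[17/3,23/3] -> hit [17/3,23/3] leaf, test {P4@t=17/3, P8(miss)}
      N6 x:[20/3,25/3] y:[13/3,19/3] z:[26/3,29/3] -> miss, prune

7 AABB tests over nodes [0, 1, 3, 2, 12, 4, 6]; 1 leaf entered; closest P4.

== RESULT ==
7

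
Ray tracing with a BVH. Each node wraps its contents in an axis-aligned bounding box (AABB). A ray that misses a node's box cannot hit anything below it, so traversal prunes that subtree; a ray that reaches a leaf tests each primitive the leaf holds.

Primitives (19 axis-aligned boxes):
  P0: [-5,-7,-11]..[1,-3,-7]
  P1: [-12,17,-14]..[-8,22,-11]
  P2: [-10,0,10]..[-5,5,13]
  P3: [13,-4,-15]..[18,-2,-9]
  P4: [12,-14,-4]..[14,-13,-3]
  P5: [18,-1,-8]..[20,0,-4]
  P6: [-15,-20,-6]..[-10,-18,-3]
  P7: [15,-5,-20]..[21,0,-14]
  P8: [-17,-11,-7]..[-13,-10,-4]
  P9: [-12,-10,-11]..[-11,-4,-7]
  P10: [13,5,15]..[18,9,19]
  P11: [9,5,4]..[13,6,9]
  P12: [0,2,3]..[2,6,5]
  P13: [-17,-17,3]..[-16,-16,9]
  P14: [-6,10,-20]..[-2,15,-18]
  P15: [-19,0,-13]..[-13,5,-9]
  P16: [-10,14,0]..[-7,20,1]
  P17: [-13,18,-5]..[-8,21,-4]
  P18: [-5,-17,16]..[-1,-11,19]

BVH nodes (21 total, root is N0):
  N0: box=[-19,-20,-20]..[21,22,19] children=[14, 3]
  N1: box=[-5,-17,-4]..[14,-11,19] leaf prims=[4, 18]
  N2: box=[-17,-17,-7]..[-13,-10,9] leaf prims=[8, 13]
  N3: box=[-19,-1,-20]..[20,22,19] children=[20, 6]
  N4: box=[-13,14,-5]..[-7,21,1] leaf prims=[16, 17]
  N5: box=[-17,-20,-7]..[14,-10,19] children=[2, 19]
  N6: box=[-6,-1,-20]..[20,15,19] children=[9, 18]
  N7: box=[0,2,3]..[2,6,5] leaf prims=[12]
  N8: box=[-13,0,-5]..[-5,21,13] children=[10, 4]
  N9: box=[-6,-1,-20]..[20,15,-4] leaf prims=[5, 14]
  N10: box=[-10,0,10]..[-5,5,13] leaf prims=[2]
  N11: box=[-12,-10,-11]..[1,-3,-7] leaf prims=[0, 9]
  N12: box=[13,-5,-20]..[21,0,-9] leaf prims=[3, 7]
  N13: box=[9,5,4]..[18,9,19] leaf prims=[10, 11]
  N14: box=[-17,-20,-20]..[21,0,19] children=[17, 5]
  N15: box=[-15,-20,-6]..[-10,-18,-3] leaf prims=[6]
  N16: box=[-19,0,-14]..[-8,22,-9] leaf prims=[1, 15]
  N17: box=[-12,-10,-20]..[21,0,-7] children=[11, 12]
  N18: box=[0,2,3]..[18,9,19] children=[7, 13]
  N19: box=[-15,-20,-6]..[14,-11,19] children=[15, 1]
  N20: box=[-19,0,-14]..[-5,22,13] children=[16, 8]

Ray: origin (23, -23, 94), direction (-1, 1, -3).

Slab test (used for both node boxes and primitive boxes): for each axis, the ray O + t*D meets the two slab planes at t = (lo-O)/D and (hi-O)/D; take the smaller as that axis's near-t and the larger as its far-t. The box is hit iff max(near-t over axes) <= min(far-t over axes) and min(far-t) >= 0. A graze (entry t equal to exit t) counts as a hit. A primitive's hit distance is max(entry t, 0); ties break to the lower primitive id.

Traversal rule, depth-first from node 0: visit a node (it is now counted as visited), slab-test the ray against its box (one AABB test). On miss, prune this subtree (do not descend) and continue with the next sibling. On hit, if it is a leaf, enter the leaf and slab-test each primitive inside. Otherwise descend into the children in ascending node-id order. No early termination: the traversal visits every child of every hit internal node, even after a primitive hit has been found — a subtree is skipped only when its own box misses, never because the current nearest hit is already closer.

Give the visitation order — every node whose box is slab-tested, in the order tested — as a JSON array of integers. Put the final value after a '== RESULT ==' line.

Trace the traversal:
N0 x:[2,42] y:[3,45] z:[25,38] -> hit [25,38], descend [3, 14]
  N3 x:[3,42] y:[22,45] z:[25,38] -> hit [25,38], descend [6, 20]
    N6 x:[3,29] y:[22,38] z:[25,38] -> hit [25,29], descend [9, 18]
      N9 x:[3,29] y:[22,38] z:[98/3,38] -> miss, prune
      N18 x:[5,23] y:[25,32] z:[25,91/3] -> miss, prune
    N20 x:[28,42] y:[23,45] z:[27,36] -> hit [28,36], descend [8, 16]
      N8 x:[28,36] y:[23,44] z:[27,33] -> hit [28,33], descend [4, 10]
        N4 x:[30,36] y:[37,44] z:[31,33] -> miss, prune
        N10 x:[28,33] y:[23,28] z:[27,28] -> hit [28,28] leaf, test {P2@t=28}
      N16 x:[31,42] y:[23,45] z:[103/3,36] -> hit [103/3,36] leaf, test {P1(miss), P15(miss)}
  N14 x:[2,40] y:[3,23] z:[25,38] -> miss, prune

11 AABB tests over nodes [0, 3, 6, 9, 18, 20, 8, 4, 10, 16, 14]; 2 leaves entered; closest P2.

== RESULT ==
[0, 3, 6, 9, 18, 20, 8, 4, 10, 16, 14]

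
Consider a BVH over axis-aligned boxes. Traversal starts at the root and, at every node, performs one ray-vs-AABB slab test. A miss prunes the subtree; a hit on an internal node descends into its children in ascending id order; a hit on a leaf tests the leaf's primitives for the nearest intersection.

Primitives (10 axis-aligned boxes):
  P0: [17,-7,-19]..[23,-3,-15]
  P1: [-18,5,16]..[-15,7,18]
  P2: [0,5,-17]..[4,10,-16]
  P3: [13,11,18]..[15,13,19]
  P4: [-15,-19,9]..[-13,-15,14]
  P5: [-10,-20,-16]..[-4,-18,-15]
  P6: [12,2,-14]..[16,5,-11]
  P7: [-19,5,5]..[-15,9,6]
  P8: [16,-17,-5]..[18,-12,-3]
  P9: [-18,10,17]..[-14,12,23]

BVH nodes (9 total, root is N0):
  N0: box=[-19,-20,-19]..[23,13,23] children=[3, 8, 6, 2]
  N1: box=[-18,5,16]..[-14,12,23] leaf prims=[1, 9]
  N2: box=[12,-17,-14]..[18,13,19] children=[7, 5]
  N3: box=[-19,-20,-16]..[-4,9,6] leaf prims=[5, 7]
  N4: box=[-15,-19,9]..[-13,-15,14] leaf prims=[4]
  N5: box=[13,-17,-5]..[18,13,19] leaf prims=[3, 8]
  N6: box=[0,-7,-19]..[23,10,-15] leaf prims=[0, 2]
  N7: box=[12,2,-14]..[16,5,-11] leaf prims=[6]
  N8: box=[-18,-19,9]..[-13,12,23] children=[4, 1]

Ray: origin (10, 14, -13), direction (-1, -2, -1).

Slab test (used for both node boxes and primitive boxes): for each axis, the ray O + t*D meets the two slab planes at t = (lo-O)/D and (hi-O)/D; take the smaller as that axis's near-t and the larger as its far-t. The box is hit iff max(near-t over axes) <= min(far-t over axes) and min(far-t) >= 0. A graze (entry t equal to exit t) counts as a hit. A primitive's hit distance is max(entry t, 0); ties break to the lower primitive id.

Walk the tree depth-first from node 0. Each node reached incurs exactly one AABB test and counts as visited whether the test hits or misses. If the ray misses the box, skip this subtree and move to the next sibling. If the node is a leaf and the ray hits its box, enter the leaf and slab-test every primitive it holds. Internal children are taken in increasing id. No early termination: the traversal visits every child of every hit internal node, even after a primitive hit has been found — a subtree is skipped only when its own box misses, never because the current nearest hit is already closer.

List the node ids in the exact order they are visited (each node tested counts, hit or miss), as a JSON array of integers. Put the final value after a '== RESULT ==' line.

Walk:
N0 x:[-13,29] y:[1/2,17] z:[-36,6] -> hit [1/2,6], descend [2, 3, 6, 8]
  N2 x:[-8,-2] y:[1/2,31/2] z:[-32,1] -> miss, prune
  N3 x:[14,29] y:[5/2,17] z:[-19,3] -> miss, prune
  N6 x:[-13,10] y:[2,21/2] z:[2,6] -> hit [2,6] leaf, test {P0(miss), P2(miss)}
  N8 x:[23,28] y:[1,33/2] z:[-36,-22] -> miss, prune

order=[0, 2, 3, 6, 8]  |boxes|=5  |leaves|=1  hit=miss

== RESULT ==
[0, 2, 3, 6, 8]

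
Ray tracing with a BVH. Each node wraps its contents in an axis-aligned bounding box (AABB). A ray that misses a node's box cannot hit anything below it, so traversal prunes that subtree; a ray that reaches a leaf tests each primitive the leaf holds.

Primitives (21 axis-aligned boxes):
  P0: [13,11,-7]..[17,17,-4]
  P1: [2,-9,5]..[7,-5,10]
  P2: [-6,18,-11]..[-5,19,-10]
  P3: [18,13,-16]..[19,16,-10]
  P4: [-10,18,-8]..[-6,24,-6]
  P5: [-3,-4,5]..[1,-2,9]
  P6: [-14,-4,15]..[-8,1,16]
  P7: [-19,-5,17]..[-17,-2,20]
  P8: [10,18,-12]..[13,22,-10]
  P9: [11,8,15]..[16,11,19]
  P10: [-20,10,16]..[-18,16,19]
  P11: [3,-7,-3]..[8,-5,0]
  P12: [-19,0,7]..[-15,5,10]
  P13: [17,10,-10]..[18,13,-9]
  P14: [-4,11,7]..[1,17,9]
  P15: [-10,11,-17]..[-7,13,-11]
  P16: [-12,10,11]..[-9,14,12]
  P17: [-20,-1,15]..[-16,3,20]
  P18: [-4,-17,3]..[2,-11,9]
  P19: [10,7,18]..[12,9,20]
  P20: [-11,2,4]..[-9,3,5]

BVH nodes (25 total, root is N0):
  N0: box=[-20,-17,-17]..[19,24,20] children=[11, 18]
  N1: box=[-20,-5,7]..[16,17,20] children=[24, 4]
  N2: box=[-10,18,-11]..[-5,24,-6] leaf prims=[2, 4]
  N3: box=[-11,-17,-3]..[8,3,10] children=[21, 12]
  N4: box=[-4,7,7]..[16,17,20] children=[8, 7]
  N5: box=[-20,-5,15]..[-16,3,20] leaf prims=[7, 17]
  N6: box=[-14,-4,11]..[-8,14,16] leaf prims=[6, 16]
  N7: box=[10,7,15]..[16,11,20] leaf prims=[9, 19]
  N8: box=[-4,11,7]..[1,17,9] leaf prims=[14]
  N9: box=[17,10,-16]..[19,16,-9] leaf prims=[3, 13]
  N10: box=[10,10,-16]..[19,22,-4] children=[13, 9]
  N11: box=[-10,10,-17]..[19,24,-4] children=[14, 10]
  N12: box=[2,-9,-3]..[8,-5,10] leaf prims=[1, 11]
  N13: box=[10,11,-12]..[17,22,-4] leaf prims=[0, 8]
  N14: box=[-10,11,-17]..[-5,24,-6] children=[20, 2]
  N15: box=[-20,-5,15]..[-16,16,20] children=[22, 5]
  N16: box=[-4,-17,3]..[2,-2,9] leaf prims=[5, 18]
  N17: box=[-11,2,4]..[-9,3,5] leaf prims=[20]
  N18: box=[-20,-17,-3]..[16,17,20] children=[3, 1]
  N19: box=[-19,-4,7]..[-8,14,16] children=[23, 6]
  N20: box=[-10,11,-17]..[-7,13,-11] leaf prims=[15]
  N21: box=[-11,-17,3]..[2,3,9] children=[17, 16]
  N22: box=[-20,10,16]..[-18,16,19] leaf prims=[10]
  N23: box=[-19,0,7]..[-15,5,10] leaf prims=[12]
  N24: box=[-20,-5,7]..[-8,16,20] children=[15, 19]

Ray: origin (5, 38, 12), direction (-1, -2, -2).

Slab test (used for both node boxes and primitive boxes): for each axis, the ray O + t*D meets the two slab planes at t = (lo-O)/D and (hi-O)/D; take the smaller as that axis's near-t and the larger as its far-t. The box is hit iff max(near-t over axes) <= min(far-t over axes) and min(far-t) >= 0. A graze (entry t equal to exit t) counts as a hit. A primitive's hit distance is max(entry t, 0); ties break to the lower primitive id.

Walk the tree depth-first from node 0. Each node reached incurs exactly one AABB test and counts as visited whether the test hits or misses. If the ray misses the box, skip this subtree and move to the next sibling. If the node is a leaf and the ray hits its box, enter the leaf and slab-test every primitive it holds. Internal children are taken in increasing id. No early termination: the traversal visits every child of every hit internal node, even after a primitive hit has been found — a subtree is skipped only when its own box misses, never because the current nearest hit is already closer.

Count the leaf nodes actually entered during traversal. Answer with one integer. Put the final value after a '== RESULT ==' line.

Traverse from the root:
N0 x:[-14,25] y:[7,55/2] z:[-4,29/2] -> hit [7,29/2], descend [11, 18]
  N11 x:[-14,15] y:[7,14] z:[8,29/2] -> hit [8,14], descend [10, 14]
    N10 x:[-14,-5] y:[8,14] z:[8,14] -> miss, prune
    N14 x:[10,15] y:[7,27/2] z:[9,29/2] -> hit [10,27/2], descend [2, 20]
      N2 x:[10,15] y:[7,10] z:[9,23/2] -> hit [10,10] leaf, test {P2(miss), P4(miss)}
      N20 x:[12,15] y:[25/2,27/2] z:[23/2,29/2] -> hit [25/2,27/2] leaf, test {P15@t=25/2}
  N18 x:[-11,25] y:[21/2,55/2] z:[-4,15/2] -> miss, prune

Visited [0, 11, 10, 14, 2, 20, 18]. Tests: 7 box, 2 leaf. Nearest: P15.

== RESULT ==
2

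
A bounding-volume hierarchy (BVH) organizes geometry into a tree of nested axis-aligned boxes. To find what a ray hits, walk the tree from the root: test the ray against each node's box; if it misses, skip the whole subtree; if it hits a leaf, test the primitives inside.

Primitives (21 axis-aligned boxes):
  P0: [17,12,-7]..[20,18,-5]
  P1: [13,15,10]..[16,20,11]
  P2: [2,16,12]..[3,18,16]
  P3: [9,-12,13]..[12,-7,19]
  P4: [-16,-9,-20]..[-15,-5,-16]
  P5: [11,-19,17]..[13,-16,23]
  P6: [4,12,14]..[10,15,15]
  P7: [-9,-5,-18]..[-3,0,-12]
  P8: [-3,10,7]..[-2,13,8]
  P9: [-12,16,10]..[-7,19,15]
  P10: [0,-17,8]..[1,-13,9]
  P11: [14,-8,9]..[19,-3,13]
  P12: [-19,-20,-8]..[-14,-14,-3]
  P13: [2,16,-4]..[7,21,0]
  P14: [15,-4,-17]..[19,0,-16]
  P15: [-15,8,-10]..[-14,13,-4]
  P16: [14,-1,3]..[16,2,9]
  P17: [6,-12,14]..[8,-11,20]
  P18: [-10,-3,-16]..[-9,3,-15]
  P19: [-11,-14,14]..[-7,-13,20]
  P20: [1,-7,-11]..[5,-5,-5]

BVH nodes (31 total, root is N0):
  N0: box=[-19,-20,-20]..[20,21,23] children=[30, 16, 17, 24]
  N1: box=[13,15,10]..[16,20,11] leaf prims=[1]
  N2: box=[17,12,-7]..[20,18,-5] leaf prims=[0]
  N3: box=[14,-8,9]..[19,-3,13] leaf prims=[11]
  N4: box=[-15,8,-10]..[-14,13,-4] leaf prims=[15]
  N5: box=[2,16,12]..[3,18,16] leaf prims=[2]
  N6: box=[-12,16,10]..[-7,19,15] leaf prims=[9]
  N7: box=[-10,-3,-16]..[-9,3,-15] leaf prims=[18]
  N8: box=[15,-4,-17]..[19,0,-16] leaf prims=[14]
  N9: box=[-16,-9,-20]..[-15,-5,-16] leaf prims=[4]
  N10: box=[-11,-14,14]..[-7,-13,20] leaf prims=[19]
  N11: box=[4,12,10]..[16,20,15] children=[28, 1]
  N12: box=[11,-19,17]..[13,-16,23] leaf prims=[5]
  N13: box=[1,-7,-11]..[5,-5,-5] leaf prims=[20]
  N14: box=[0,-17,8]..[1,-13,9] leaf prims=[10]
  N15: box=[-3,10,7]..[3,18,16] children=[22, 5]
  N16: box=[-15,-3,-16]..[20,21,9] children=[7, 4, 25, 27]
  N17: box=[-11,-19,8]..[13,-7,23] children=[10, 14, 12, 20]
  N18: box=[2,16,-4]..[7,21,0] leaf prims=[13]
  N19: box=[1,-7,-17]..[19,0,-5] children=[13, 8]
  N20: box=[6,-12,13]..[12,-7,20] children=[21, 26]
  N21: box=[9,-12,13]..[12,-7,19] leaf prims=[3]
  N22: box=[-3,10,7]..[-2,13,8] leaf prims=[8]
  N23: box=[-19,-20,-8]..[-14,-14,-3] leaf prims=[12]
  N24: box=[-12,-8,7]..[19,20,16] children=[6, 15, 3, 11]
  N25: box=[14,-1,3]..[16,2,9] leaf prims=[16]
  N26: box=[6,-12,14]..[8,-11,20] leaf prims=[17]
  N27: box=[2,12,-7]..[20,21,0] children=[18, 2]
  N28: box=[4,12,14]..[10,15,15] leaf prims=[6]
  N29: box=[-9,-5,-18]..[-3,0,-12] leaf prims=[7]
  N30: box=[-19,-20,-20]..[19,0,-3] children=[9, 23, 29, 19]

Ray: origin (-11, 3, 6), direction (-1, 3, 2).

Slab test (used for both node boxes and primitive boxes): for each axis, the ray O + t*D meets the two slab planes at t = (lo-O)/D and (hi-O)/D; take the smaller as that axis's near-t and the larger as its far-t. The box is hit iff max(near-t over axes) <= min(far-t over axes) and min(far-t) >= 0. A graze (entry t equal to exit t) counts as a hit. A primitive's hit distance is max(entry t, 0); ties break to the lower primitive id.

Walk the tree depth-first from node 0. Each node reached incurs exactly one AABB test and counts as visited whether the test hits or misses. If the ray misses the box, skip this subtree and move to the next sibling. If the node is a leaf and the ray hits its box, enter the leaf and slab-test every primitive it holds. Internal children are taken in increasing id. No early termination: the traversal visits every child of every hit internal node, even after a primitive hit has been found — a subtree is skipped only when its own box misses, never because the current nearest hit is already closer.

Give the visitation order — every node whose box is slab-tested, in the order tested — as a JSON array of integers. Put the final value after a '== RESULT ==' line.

Walk:
N0 x:[-31,8] y:[-23/3,6] z:[-13,17/2] -> hit [-23/3,6], descend [16, 17, 24, 30]
  N16 x:[-31,4] y:[-2,6] z:[-11,3/2] -> hit [-2,3/2], descend [4, 7, 25, 27]
    N4 x:[3,4] y:[5/3,10/3] z:[-8,-5] -> miss, prune
    N7 x:[-2,-1] y:[-2,0] z:[-11,-21/2] -> miss, prune
    N25 x:[-27,-25] y:[-4/3,-1/3] z:[-3/2,3/2] -> miss, prune
    N27 x:[-31,-13] y:[3,6] z:[-13/2,-3] -> miss, prune
  N17 x:[-24,0] y:[-22/3,-10/3] z:[1,17/2] -> miss, prune
  N24 x:[-30,1] y:[-11/3,17/3] z:[1/2,5] -> hit [1/2,1], descend [3, 6, 11, 15]
    N3 x:[-30,-25] y:[-11/3,-2] z:[3/2,7/2] -> miss, prune
    N6 x:[-4,1] y:[13/3,16/3] z:[2,9/2] -> miss, prune
    N11 x:[-27,-15] y:[3,17/3] z:[2,9/2] -> miss, prune
    N15 x:[-14,-8] y:[7/3,5] z:[1/2,5] -> miss, prune
  N30 x:[-30,8] y:[-23/3,-1] z:[-13,-9/2] -> miss, prune

order=[0, 16, 4, 7, 25, 27, 17, 24, 3, 6, 11, 15, 30]  |boxes|=13  |leaves|=0  hit=miss

== RESULT ==
[0, 16, 4, 7, 25, 27, 17, 24, 3, 6, 11, 15, 30]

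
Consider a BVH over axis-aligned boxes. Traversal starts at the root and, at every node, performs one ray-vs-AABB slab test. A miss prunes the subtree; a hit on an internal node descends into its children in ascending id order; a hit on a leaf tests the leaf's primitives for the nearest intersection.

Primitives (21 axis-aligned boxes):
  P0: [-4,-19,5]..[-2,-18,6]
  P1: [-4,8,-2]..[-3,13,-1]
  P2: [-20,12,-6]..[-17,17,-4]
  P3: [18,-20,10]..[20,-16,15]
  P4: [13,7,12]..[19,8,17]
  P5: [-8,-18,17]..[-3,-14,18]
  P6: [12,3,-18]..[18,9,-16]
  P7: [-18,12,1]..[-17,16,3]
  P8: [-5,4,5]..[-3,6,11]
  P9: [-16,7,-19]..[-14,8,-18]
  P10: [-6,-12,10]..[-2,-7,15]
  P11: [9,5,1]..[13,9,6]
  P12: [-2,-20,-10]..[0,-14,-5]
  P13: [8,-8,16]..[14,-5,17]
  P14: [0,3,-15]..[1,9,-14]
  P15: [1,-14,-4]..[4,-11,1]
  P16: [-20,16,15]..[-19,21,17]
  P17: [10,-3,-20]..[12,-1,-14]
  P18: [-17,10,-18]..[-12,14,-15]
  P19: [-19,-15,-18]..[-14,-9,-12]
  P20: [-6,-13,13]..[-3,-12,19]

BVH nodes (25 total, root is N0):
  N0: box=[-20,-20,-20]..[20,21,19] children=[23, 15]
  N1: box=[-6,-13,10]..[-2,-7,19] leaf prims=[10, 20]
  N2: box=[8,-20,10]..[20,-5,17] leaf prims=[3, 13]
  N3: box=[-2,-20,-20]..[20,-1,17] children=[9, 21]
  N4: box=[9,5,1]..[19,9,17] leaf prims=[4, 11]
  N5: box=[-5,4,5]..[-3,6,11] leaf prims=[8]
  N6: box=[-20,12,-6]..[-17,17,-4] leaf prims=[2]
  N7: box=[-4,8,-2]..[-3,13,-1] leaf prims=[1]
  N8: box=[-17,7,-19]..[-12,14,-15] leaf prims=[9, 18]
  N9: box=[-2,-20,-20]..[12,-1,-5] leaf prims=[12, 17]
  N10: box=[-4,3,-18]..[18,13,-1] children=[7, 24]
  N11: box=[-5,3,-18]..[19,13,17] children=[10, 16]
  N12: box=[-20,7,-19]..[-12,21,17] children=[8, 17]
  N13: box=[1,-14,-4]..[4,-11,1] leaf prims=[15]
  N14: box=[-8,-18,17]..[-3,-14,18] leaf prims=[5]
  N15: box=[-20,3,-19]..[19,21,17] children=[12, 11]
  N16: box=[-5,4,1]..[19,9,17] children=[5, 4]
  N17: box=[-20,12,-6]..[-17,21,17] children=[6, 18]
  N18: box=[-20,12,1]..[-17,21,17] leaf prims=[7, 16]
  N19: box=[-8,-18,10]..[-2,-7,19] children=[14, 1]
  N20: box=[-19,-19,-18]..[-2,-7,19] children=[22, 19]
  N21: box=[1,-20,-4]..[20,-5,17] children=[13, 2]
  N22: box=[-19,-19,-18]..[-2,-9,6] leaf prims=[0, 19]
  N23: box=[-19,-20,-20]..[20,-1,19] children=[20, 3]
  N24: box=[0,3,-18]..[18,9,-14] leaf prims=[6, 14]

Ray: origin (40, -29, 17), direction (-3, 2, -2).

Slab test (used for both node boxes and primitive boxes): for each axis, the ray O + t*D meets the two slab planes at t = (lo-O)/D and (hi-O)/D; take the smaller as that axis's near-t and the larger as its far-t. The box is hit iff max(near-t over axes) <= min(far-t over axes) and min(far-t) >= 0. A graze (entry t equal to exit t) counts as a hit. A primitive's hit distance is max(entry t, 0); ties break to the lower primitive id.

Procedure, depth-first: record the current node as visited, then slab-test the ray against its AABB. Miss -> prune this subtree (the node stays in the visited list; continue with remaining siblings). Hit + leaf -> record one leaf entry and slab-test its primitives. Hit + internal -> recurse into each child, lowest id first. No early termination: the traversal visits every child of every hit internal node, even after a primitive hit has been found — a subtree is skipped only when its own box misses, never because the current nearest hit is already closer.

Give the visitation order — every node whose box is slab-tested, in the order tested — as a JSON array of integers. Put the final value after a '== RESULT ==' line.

Traverse from the root:
N0 x:[20/3,20] y:[9/2,25] z:[-1,37/2] -> hit [20/3,37/2], descend [15, 23]
  N15 x:[7,20] y:[16,25] z:[0,18] -> hit [16,18], descend [11, 12]
    N11 x:[7,15] y:[16,21] z:[0,35/2] -> miss, prune
    N12 x:[52/3,20] y:[18,25] z:[0,18] -> hit [18,18], descend [8, 17]
      N8 x:[52/3,19] y:[18,43/2] z:[16,18] -> hit [18,18] leaf, test {P9@t=18, P18(miss)}
      N17 x:[19,20] y:[41/2,25] z:[0,23/2] -> miss, prune
  N23 x:[20/3,59/3] y:[9/2,14] z:[-1,37/2] -> hit [20/3,14], descend [3, 20]
    N3 x:[20/3,14] y:[9/2,14] z:[0,37/2] -> hit [20/3,14], descend [9, 21]
      N9 x:[28/3,14] y:[9/2,14] z:[11,37/2] -> hit [11,14] leaf, test {P12(miss), P17(miss)}
      N21 x:[20/3,13] y:[9/2,12] z:[0,21/2] -> hit [20/3,21/2], descend [2, 13]
        N2 x:[20/3,32/3] y:[9/2,12] z:[0,7/2] -> miss, prune
        N13 x:[12,13] y:[15/2,9] z:[8,21/2] -> miss, prune
    N20 x:[14,59/3] y:[5,11] z:[-1,35/2] -> miss, prune

Summary -> nodes [0, 15, 11, 12, 8, 17, 23, 3, 9, 21, 2, 13, 20]; box-tests=13; leaf-entries=2; first=P9

== RESULT ==
[0, 15, 11, 12, 8, 17, 23, 3, 9, 21, 2, 13, 20]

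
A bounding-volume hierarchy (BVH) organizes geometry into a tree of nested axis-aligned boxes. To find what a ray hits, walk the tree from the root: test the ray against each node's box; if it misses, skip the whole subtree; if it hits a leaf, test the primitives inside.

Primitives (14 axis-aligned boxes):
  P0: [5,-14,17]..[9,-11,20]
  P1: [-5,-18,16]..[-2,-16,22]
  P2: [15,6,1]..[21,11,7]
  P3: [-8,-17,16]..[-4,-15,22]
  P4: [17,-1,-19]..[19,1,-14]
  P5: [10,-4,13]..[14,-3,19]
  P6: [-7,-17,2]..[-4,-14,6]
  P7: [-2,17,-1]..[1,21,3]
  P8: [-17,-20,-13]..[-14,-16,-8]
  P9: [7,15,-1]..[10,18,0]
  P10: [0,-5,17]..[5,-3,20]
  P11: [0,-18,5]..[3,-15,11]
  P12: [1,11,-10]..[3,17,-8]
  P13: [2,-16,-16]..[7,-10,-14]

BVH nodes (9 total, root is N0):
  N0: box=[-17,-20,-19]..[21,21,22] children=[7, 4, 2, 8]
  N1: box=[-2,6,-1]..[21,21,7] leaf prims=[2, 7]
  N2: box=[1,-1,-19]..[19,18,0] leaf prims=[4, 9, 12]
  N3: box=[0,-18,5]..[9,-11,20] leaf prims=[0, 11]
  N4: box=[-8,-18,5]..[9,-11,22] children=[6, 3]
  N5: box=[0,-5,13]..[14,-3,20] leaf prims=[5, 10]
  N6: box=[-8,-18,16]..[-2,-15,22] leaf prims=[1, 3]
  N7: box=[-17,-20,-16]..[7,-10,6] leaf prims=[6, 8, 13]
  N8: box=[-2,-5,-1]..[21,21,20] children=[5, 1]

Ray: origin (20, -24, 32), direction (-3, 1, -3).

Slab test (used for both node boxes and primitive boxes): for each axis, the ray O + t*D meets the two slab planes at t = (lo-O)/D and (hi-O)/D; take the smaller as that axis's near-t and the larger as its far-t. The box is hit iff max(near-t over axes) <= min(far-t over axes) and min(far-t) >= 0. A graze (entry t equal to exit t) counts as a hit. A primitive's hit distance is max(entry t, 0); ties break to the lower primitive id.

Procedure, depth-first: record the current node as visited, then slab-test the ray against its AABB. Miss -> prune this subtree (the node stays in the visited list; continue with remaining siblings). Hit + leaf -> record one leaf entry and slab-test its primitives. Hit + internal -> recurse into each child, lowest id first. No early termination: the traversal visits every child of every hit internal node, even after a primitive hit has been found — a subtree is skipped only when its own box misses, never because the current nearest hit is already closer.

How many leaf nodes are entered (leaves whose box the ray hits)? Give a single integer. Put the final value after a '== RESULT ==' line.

Walk:
N0 x:[-1/3,37/3] y:[4,45] z:[10/3,17] -> hit [4,37/3], descend [2, 4, 7, 8]
  N2 x:[1/3,19/3] y:[23,42] z:[32/3,17] -> miss, prune
  N4 x:[11/3,28/3] y:[6,13] z:[10/3,9] -> hit [6,9], descend [3, 6]
    N3 x:[11/3,20/3] y:[6,13] z:[4,9] -> hit [6,20/3] leaf, test {P0(miss), P11(miss)}
    N6 x:[22/3,28/3] y:[6,9] z:[10/3,16/3] -> miss, prune
  N7 x:[13/3,37/3] y:[4,14] z:[26/3,16] -> hit [26/3,37/3] leaf, test {P6@t=26/3, P8(miss), P13(miss)}
  N8 x:[-1/3,22/3] y:[19,45] z:[4,11] -> miss, prune

Visited [0, 2, 4, 3, 6, 7, 8]. Tests: 7 box, 2 leaf. Nearest: P6.

== RESULT ==
2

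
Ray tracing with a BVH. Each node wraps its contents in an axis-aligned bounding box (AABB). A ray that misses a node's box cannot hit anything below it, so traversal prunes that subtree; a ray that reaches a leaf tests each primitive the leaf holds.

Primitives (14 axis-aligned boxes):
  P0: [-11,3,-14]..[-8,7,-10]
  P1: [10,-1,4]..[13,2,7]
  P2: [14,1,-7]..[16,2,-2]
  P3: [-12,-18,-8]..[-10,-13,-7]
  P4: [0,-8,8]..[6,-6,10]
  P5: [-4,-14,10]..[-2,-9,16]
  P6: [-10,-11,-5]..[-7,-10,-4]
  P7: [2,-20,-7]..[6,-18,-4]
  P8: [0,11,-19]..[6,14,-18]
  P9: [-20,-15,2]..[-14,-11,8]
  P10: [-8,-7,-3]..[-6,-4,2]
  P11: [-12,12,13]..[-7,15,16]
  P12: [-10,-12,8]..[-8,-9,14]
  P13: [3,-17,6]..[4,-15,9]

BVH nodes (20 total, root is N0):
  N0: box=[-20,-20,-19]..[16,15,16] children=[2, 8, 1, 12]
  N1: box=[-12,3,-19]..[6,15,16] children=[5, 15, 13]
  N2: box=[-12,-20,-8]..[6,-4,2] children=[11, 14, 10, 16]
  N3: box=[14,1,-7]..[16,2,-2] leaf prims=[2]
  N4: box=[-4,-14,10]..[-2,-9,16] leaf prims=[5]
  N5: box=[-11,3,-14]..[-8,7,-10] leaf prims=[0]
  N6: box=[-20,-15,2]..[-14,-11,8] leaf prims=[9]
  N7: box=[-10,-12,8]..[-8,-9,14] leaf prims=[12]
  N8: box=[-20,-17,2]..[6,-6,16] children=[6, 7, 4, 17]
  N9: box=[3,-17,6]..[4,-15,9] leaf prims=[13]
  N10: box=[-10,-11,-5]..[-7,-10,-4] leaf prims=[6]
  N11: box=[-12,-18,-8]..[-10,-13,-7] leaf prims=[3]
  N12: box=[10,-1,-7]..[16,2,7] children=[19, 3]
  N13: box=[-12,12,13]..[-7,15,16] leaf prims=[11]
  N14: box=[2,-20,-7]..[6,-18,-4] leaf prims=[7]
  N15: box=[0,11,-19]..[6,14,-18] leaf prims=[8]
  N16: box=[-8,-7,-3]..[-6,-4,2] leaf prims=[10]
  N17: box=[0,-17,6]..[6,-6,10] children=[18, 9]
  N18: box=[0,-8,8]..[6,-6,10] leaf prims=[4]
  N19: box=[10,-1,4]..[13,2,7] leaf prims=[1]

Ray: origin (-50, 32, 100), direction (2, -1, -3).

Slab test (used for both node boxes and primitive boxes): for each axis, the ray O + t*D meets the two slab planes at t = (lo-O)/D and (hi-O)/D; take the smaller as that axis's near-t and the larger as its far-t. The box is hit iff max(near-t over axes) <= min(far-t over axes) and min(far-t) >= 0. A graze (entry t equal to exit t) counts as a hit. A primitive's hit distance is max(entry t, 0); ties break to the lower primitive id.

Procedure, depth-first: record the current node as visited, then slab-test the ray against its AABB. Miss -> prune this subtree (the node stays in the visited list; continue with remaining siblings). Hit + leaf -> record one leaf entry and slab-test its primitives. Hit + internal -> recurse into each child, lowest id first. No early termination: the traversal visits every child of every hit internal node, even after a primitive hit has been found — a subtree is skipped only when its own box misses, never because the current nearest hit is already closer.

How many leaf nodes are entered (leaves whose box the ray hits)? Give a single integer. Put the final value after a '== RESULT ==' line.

Trace the traversal:
N0 x:[15,33] y:[17,52] z:[28,119/3] -> hit [28,33], descend [1, 2, 8, 12]
  N1 x:[19,28] y:[17,29] z:[28,119/3] -> hit [28,28], descend [5, 13, 15]
    N5 x:[39/2,21] y:[25,29] z:[110/3,38] -> miss, prune
    N13 x:[19,43/2] y:[17,20] z:[28,29] -> miss, prune
    N15 x:[25,28] y:[18,21] z:[118/3,119/3] -> miss, prune
  N2 x:[19,28] y:[36,52] z:[98/3,36] -> miss, prune
  N8 x:[15,28] y:[38,49] z:[28,98/3] -> miss, prune
  N12 x:[30,33] y:[30,33] z:[31,107/3] -> hit [31,33], descend [3, 19]
    N3 x:[32,33] y:[30,31] z:[34,107/3] -> miss, prune
    N19 x:[30,63/2] y:[30,33] z:[31,32] -> hit [31,63/2] leaf, test {P1@t=31}

order=[0, 1, 5, 13, 15, 2, 8, 12, 3, 19]  |boxes|=10  |leaves|=1  hit=P1

== RESULT ==
1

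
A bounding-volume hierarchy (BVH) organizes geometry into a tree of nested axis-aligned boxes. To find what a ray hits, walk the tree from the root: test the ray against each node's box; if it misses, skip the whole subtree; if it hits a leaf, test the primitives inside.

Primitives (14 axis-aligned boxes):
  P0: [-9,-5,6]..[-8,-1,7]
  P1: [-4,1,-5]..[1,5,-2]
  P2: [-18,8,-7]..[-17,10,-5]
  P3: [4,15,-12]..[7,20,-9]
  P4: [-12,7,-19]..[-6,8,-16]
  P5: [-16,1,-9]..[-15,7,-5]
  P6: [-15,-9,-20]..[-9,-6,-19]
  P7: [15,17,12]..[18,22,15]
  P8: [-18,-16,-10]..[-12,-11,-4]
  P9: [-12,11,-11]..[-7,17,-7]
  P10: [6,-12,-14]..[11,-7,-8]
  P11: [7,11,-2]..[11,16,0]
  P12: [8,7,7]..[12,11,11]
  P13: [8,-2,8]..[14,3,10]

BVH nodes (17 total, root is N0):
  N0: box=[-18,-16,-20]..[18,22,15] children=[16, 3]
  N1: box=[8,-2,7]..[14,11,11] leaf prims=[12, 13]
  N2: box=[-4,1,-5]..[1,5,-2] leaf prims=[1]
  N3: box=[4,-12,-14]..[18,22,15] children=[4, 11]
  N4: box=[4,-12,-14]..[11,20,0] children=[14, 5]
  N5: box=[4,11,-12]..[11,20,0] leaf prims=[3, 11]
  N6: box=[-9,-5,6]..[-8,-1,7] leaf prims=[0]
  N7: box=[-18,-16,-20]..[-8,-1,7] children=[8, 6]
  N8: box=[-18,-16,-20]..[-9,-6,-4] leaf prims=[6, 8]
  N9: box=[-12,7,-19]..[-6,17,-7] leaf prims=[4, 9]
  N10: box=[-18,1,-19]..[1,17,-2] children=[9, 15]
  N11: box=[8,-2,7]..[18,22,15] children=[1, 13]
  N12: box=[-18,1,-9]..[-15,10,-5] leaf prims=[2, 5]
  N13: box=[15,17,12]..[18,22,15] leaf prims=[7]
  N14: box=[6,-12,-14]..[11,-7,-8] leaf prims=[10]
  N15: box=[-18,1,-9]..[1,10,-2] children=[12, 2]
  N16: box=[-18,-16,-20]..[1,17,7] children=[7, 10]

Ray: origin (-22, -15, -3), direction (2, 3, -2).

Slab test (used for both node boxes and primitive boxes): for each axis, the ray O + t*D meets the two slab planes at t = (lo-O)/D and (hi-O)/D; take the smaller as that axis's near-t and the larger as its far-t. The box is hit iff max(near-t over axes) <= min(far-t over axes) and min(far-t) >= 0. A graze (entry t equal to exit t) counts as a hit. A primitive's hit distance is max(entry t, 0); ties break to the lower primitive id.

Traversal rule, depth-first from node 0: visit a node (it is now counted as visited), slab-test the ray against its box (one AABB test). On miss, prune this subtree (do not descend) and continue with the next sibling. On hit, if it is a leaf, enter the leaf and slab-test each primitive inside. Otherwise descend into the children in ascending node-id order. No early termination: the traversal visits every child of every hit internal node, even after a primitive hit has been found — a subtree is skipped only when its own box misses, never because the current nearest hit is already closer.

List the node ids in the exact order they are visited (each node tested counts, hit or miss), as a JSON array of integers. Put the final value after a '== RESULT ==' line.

Walk:
N0 x:[2,20] y:[-1/3,37/3] z:[-9,17/2] -> hit [2,17/2], descend [3, 16]
  N3 x:[13,20] y:[1,37/3] z:[-9,11/2] -> miss, prune
  N16 x:[2,23/2] y:[-1/3,32/3] z:[-5,17/2] -> hit [2,17/2], descend [7, 10]
    N7 x:[2,7] y:[-1/3,14/3] z:[-5,17/2] -> hit [2,14/3], descend [6, 8]
      N6 x:[13/2,7] y:[10/3,14/3] z:[-5,-9/2] -> miss, prune
      N8 x:[2,13/2] y:[-1/3,3] z:[1/2,17/2] -> hit [2,3] leaf, test {P6(miss), P8(miss)}
    N10 x:[2,23/2] y:[16/3,32/3] z:[-1/2,8] -> hit [16/3,8], descend [9, 15]
      N9 x:[5,8] y:[22/3,32/3] z:[2,8] -> hit [22/3,8] leaf, test {P4@t=22/3, P9(miss)}
      N15 x:[2,23/2] y:[16/3,25/3] z:[-1/2,3] -> miss, prune

9 AABB tests over nodes [0, 3, 16, 7, 6, 8, 10, 9, 15]; 2 leaves entered; closest P4.

== RESULT ==
[0, 3, 16, 7, 6, 8, 10, 9, 15]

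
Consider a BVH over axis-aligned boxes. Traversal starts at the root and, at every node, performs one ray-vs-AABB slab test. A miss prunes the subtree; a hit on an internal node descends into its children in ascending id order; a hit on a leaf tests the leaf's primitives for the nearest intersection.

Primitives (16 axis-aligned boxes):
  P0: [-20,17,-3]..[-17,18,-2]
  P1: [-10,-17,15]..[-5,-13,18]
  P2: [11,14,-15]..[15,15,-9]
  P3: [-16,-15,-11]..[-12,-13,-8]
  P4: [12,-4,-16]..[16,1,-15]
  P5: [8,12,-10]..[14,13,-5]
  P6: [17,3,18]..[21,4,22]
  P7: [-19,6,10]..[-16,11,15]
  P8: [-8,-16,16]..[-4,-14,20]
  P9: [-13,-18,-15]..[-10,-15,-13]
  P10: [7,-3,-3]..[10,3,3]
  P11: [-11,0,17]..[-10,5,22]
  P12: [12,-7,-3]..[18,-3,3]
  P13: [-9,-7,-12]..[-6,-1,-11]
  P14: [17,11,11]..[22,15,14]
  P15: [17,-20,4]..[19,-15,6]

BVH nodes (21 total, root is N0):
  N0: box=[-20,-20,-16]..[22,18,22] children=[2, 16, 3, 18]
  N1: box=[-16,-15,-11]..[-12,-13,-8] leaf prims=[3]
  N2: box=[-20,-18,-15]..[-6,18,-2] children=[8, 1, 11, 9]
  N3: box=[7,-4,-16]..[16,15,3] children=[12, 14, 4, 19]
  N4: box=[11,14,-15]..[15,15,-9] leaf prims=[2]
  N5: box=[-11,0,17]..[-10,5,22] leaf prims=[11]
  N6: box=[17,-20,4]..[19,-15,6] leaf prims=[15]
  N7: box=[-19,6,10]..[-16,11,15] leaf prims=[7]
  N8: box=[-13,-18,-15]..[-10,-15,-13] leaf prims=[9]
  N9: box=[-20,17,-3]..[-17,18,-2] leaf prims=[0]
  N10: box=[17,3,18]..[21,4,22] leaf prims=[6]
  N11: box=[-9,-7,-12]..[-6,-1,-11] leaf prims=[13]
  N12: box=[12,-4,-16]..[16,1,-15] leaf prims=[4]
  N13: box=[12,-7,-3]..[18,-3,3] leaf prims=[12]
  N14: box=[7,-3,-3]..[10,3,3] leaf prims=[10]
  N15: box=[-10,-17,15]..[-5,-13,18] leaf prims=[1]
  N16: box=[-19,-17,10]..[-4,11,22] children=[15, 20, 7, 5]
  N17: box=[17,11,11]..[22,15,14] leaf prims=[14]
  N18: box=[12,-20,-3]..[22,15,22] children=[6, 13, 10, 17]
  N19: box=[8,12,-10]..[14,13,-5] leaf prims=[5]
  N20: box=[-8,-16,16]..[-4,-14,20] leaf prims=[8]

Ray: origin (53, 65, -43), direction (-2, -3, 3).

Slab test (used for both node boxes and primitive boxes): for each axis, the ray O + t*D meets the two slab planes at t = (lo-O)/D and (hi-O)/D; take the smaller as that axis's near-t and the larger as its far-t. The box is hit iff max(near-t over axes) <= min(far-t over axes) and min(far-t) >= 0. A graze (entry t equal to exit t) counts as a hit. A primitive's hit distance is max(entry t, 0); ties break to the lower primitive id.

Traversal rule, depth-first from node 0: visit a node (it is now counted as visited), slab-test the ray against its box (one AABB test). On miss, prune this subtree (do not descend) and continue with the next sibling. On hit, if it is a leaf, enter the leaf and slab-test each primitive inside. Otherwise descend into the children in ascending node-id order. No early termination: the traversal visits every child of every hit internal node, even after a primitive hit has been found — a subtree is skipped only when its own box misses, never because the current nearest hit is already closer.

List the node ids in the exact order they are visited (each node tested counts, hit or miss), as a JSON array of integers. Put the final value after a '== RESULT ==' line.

Traverse from the root:
N0 x:[31/2,73/2] y:[47/3,85/3] z:[9,65/3] -> hit [47/3,65/3], descend [2, 3, 16, 18]
  N2 x:[59/2,73/2] y:[47/3,83/3] z:[28/3,41/3] -> miss, prune
  N3 x:[37/2,23] y:[50/3,23] z:[9,46/3] -> miss, prune
  N16 x:[57/2,36] y:[18,82/3] z:[53/3,65/3] -> miss, prune
  N18 x:[31/2,41/2] y:[50/3,85/3] z:[40/3,65/3] -> hit [50/3,41/2], descend [6, 10, 13, 17]
    N6 x:[17,18] y:[80/3,85/3] z:[47/3,49/3] -> miss, prune
    N10 x:[16,18] y:[61/3,62/3] z:[61/3,65/3] -> miss, prune
    N13 x:[35/2,41/2] y:[68/3,24] z:[40/3,46/3] -> miss, prune
    N17 x:[31/2,18] y:[50/3,18] z:[18,19] -> hit [18,18] leaf, test {P14@t=18}

Visited [0, 2, 3, 16, 18, 6, 10, 13, 17]. Tests: 9 box, 1 leaf. Nearest: P14.

== RESULT ==
[0, 2, 3, 16, 18, 6, 10, 13, 17]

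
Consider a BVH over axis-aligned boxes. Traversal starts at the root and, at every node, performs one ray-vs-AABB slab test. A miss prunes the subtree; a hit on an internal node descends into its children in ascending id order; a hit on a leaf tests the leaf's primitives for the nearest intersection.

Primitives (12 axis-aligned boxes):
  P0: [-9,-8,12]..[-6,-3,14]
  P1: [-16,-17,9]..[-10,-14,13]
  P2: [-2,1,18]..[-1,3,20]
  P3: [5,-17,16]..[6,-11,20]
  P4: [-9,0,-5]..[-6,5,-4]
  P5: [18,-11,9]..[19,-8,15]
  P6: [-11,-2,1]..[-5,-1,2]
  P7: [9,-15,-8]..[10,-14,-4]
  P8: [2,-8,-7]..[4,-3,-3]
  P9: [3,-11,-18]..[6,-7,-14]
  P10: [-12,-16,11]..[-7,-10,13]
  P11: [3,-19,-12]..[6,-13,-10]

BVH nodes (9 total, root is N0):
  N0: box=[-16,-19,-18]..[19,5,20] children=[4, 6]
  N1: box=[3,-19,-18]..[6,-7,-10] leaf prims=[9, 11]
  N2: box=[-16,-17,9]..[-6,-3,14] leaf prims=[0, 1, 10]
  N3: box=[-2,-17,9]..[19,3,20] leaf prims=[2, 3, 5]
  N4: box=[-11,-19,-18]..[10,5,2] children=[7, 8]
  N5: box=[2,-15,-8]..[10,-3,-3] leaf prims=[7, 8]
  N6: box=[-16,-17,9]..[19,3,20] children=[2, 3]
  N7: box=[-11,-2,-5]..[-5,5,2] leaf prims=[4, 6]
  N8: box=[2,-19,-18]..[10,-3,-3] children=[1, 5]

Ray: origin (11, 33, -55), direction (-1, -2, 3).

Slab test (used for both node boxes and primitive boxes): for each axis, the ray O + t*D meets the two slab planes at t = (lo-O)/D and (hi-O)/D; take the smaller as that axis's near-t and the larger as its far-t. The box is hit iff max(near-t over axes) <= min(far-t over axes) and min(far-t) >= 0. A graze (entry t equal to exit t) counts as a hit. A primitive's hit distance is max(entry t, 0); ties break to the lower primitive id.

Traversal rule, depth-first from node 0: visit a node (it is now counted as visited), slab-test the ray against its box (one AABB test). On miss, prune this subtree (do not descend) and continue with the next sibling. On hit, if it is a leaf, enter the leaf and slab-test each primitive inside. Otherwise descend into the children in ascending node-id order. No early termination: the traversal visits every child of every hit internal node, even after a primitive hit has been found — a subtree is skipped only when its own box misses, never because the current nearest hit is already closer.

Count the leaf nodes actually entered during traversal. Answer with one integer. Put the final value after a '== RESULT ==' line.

Traverse from the root:
N0 x:[-8,27] y:[14,26] z:[37/3,25] -> hit [14,25], descend [4, 6]
  N4 x:[1,22] y:[14,26] z:[37/3,19] -> hit [14,19], descend [7, 8]
    N7 x:[16,22] y:[14,35/2] z:[50/3,19] -> hit [50/3,35/2] leaf, test {P4(miss), P6(miss)}
    N8 x:[1,9] y:[18,26] z:[37/3,52/3] -> miss, prune
  N6 x:[-8,27] y:[15,25] z:[64/3,25] -> hit [64/3,25], descend [2, 3]
    N2 x:[17,27] y:[18,25] z:[64/3,23] -> hit [64/3,23] leaf, test {P0(miss), P1(miss), P10@t=22}
    N3 x:[-8,13] y:[15,25] z:[64/3,25] -> miss, prune

Visited [0, 4, 7, 8, 6, 2, 3]. Tests: 7 box, 2 leaf. Nearest: P10.

== RESULT ==
2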